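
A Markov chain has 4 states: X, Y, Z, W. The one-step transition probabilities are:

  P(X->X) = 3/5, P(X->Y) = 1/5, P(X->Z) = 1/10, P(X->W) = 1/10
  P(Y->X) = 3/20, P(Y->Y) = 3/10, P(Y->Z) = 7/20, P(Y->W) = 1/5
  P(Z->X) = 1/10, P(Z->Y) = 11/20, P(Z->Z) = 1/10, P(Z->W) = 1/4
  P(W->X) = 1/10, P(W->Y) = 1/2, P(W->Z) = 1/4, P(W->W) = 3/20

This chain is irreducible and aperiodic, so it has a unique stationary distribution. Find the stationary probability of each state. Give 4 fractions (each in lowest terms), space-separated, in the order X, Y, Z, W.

The stationary distribution satisfies pi = pi * P, i.e.:
  pi_X = 3/5*pi_X + 3/20*pi_Y + 1/10*pi_Z + 1/10*pi_W
  pi_Y = 1/5*pi_X + 3/10*pi_Y + 11/20*pi_Z + 1/2*pi_W
  pi_Z = 1/10*pi_X + 7/20*pi_Y + 1/10*pi_Z + 1/4*pi_W
  pi_W = 1/10*pi_X + 1/5*pi_Y + 1/4*pi_Z + 3/20*pi_W
with normalization: pi_X + pi_Y + pi_Z + pi_W = 1.

Using the first 3 balance equations plus normalization, the linear system A*pi = b is:
  [-2/5, 3/20, 1/10, 1/10] . pi = 0
  [1/5, -7/10, 11/20, 1/2] . pi = 0
  [1/10, 7/20, -9/10, 1/4] . pi = 0
  [1, 1, 1, 1] . pi = 1

Solving yields:
  pi_X = 1335/5641
  pi_Y = 2068/5641
  pi_Z = 1232/5641
  pi_W = 1006/5641

Verification (pi * P):
  1335/5641*3/5 + 2068/5641*3/20 + 1232/5641*1/10 + 1006/5641*1/10 = 1335/5641 = pi_X  (ok)
  1335/5641*1/5 + 2068/5641*3/10 + 1232/5641*11/20 + 1006/5641*1/2 = 2068/5641 = pi_Y  (ok)
  1335/5641*1/10 + 2068/5641*7/20 + 1232/5641*1/10 + 1006/5641*1/4 = 1232/5641 = pi_Z  (ok)
  1335/5641*1/10 + 2068/5641*1/5 + 1232/5641*1/4 + 1006/5641*3/20 = 1006/5641 = pi_W  (ok)

Answer: 1335/5641 2068/5641 1232/5641 1006/5641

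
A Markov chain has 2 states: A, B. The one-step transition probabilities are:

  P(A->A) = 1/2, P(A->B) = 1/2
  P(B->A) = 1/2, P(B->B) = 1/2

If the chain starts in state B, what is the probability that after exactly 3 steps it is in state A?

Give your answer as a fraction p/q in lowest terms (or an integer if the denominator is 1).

Computing P^3 by repeated multiplication:
P^1 =
  A: [1/2, 1/2]
  B: [1/2, 1/2]
P^2 =
  A: [1/2, 1/2]
  B: [1/2, 1/2]
P^3 =
  A: [1/2, 1/2]
  B: [1/2, 1/2]

(P^3)[B -> A] = 1/2

Answer: 1/2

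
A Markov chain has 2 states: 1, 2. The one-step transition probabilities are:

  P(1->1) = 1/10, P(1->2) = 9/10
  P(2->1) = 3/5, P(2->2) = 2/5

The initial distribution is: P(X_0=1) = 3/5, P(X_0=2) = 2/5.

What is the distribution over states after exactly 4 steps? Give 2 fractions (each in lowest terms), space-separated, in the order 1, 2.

Propagating the distribution step by step (d_{t+1} = d_t * P):
d_0 = (1=3/5, 2=2/5)
  d_1[1] = 3/5*1/10 + 2/5*3/5 = 3/10
  d_1[2] = 3/5*9/10 + 2/5*2/5 = 7/10
d_1 = (1=3/10, 2=7/10)
  d_2[1] = 3/10*1/10 + 7/10*3/5 = 9/20
  d_2[2] = 3/10*9/10 + 7/10*2/5 = 11/20
d_2 = (1=9/20, 2=11/20)
  d_3[1] = 9/20*1/10 + 11/20*3/5 = 3/8
  d_3[2] = 9/20*9/10 + 11/20*2/5 = 5/8
d_3 = (1=3/8, 2=5/8)
  d_4[1] = 3/8*1/10 + 5/8*3/5 = 33/80
  d_4[2] = 3/8*9/10 + 5/8*2/5 = 47/80
d_4 = (1=33/80, 2=47/80)

Answer: 33/80 47/80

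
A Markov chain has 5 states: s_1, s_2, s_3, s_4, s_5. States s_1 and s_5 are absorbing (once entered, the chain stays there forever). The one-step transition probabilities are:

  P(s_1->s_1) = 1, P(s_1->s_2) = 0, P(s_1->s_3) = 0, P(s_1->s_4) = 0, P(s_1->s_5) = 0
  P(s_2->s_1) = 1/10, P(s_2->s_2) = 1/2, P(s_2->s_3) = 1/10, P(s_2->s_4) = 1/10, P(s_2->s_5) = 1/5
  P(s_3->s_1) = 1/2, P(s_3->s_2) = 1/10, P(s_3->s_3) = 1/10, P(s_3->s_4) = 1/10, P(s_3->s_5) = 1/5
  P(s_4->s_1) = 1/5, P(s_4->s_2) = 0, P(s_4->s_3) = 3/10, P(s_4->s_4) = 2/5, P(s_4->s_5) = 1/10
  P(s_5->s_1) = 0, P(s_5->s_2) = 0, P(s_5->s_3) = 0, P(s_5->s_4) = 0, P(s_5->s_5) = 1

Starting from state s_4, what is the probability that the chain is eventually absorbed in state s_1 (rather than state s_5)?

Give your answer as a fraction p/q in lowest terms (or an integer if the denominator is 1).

Answer: 83/123

Derivation:
Let a_i = P(absorbed in s_1 | start in state i).
Boundary conditions: a_s_1 = 1, a_s_5 = 0.
For each transient state i, a_i = sum_j P(i->j) * a_j:
  a_s_2 = 1/10*a_s_1 + 1/2*a_s_2 + 1/10*a_s_3 + 1/10*a_s_4 + 1/5*a_s_5
  a_s_3 = 1/2*a_s_1 + 1/10*a_s_2 + 1/10*a_s_3 + 1/10*a_s_4 + 1/5*a_s_5
  a_s_4 = 1/5*a_s_1 + 0*a_s_2 + 3/10*a_s_3 + 2/5*a_s_4 + 1/10*a_s_5

Substituting a_s_1 = 1 and a_s_5 = 0, rearrange to (I - Q) a = r where r[i] = P(i -> s_1):
  [1/2, -1/10, -1/10] . (a_s_2, a_s_3, a_s_4) = 1/10
  [-1/10, 9/10, -1/10] . (a_s_2, a_s_3, a_s_4) = 1/2
  [0, -3/10, 3/5] . (a_s_2, a_s_3, a_s_4) = 1/5

Solving yields:
  a_s_2 = 58/123
  a_s_3 = 28/41
  a_s_4 = 83/123

Starting state is s_4, so the absorption probability is a_s_4 = 83/123.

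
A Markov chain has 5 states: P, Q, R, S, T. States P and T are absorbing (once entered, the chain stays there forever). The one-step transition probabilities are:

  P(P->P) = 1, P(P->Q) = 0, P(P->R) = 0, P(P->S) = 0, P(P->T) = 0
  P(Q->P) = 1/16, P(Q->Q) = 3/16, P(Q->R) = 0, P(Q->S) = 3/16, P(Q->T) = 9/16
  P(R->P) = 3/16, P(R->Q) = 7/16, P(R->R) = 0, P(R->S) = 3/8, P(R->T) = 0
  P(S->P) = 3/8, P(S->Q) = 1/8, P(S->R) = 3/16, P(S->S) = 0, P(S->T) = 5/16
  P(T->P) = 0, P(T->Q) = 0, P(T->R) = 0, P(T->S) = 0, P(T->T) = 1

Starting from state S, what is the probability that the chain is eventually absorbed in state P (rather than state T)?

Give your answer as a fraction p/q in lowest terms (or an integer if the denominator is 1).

Let a_i = P(absorbed in P | start in state i).
Boundary conditions: a_P = 1, a_T = 0.
For each transient state i, a_i = sum_j P(i->j) * a_j:
  a_Q = 1/16*a_P + 3/16*a_Q + 0*a_R + 3/16*a_S + 9/16*a_T
  a_R = 3/16*a_P + 7/16*a_Q + 0*a_R + 3/8*a_S + 0*a_T
  a_S = 3/8*a_P + 1/8*a_Q + 3/16*a_R + 0*a_S + 5/16*a_T

Substituting a_P = 1 and a_T = 0, rearrange to (I - Q) a = r where r[i] = P(i -> P):
  [13/16, 0, -3/16] . (a_Q, a_R, a_S) = 1/16
  [-7/16, 1, -3/8] . (a_Q, a_R, a_S) = 3/16
  [-1/8, -3/16, 1] . (a_Q, a_R, a_S) = 3/8

Solving yields:
  a_Q = 553/2935
  a_R = 1324/2935
  a_S = 1418/2935

Starting state is S, so the absorption probability is a_S = 1418/2935.

Answer: 1418/2935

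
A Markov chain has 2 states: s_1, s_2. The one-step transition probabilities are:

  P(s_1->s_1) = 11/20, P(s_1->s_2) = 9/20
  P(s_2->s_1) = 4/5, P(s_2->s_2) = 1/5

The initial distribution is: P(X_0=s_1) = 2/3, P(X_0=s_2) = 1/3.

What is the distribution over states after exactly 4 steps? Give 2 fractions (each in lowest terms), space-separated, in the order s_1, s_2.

Answer: 1229/1920 691/1920

Derivation:
Propagating the distribution step by step (d_{t+1} = d_t * P):
d_0 = (s_1=2/3, s_2=1/3)
  d_1[s_1] = 2/3*11/20 + 1/3*4/5 = 19/30
  d_1[s_2] = 2/3*9/20 + 1/3*1/5 = 11/30
d_1 = (s_1=19/30, s_2=11/30)
  d_2[s_1] = 19/30*11/20 + 11/30*4/5 = 77/120
  d_2[s_2] = 19/30*9/20 + 11/30*1/5 = 43/120
d_2 = (s_1=77/120, s_2=43/120)
  d_3[s_1] = 77/120*11/20 + 43/120*4/5 = 307/480
  d_3[s_2] = 77/120*9/20 + 43/120*1/5 = 173/480
d_3 = (s_1=307/480, s_2=173/480)
  d_4[s_1] = 307/480*11/20 + 173/480*4/5 = 1229/1920
  d_4[s_2] = 307/480*9/20 + 173/480*1/5 = 691/1920
d_4 = (s_1=1229/1920, s_2=691/1920)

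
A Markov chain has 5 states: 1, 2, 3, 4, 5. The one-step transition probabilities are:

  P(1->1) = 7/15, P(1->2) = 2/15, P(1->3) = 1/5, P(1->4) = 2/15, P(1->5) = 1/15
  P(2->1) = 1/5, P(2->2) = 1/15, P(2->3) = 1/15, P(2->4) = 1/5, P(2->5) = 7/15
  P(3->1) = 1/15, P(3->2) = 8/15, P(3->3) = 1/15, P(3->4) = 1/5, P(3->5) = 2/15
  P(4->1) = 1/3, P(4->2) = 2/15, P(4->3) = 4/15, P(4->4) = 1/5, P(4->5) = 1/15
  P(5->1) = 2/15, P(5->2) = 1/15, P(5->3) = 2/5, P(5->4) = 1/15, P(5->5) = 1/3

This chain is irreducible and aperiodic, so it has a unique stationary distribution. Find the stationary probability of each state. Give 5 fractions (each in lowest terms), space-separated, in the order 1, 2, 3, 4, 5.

Answer: 10487/42757 8001/42757 8589/42757 6648/42757 9032/42757

Derivation:
The stationary distribution satisfies pi = pi * P, i.e.:
  pi_1 = 7/15*pi_1 + 1/5*pi_2 + 1/15*pi_3 + 1/3*pi_4 + 2/15*pi_5
  pi_2 = 2/15*pi_1 + 1/15*pi_2 + 8/15*pi_3 + 2/15*pi_4 + 1/15*pi_5
  pi_3 = 1/5*pi_1 + 1/15*pi_2 + 1/15*pi_3 + 4/15*pi_4 + 2/5*pi_5
  pi_4 = 2/15*pi_1 + 1/5*pi_2 + 1/5*pi_3 + 1/5*pi_4 + 1/15*pi_5
  pi_5 = 1/15*pi_1 + 7/15*pi_2 + 2/15*pi_3 + 1/15*pi_4 + 1/3*pi_5
with normalization: pi_1 + pi_2 + pi_3 + pi_4 + pi_5 = 1.

Using the first 4 balance equations plus normalization, the linear system A*pi = b is:
  [-8/15, 1/5, 1/15, 1/3, 2/15] . pi = 0
  [2/15, -14/15, 8/15, 2/15, 1/15] . pi = 0
  [1/5, 1/15, -14/15, 4/15, 2/5] . pi = 0
  [2/15, 1/5, 1/5, -4/5, 1/15] . pi = 0
  [1, 1, 1, 1, 1] . pi = 1

Solving yields:
  pi_1 = 10487/42757
  pi_2 = 8001/42757
  pi_3 = 8589/42757
  pi_4 = 6648/42757
  pi_5 = 9032/42757

Verification (pi * P):
  10487/42757*7/15 + 8001/42757*1/5 + 8589/42757*1/15 + 6648/42757*1/3 + 9032/42757*2/15 = 10487/42757 = pi_1  (ok)
  10487/42757*2/15 + 8001/42757*1/15 + 8589/42757*8/15 + 6648/42757*2/15 + 9032/42757*1/15 = 8001/42757 = pi_2  (ok)
  10487/42757*1/5 + 8001/42757*1/15 + 8589/42757*1/15 + 6648/42757*4/15 + 9032/42757*2/5 = 8589/42757 = pi_3  (ok)
  10487/42757*2/15 + 8001/42757*1/5 + 8589/42757*1/5 + 6648/42757*1/5 + 9032/42757*1/15 = 6648/42757 = pi_4  (ok)
  10487/42757*1/15 + 8001/42757*7/15 + 8589/42757*2/15 + 6648/42757*1/15 + 9032/42757*1/3 = 9032/42757 = pi_5  (ok)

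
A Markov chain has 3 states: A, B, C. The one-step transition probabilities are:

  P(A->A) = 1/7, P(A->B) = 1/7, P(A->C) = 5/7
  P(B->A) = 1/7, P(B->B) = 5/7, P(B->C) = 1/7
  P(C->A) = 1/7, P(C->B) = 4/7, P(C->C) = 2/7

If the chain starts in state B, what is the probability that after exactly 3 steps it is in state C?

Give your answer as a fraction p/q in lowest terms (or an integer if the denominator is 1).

Computing P^3 by repeated multiplication:
P^1 =
  A: [1/7, 1/7, 5/7]
  B: [1/7, 5/7, 1/7]
  C: [1/7, 4/7, 2/7]
P^2 =
  A: [1/7, 26/49, 16/49]
  B: [1/7, 30/49, 12/49]
  C: [1/7, 29/49, 13/49]
P^3 =
  A: [1/7, 201/343, 93/343]
  B: [1/7, 205/343, 89/343]
  C: [1/7, 204/343, 90/343]

(P^3)[B -> C] = 89/343

Answer: 89/343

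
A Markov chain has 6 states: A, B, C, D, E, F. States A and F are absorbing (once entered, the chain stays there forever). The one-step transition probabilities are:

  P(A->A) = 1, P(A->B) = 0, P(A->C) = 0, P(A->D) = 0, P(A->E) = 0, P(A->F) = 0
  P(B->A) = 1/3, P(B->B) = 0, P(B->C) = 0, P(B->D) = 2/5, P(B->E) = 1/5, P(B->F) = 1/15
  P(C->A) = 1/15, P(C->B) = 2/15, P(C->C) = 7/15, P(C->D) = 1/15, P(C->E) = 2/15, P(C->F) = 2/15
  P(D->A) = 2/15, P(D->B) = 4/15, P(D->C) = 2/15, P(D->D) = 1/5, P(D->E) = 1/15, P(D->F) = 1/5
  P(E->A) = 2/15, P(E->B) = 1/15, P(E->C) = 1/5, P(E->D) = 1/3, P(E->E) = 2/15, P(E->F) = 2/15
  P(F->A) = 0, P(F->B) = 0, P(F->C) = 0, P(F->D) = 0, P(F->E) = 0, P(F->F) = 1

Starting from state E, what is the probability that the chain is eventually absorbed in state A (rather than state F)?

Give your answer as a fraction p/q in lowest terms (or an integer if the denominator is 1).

Answer: 6266/12459

Derivation:
Let a_i = P(absorbed in A | start in state i).
Boundary conditions: a_A = 1, a_F = 0.
For each transient state i, a_i = sum_j P(i->j) * a_j:
  a_B = 1/3*a_A + 0*a_B + 0*a_C + 2/5*a_D + 1/5*a_E + 1/15*a_F
  a_C = 1/15*a_A + 2/15*a_B + 7/15*a_C + 1/15*a_D + 2/15*a_E + 2/15*a_F
  a_D = 2/15*a_A + 4/15*a_B + 2/15*a_C + 1/5*a_D + 1/15*a_E + 1/5*a_F
  a_E = 2/15*a_A + 1/15*a_B + 1/5*a_C + 1/3*a_D + 2/15*a_E + 2/15*a_F

Substituting a_A = 1 and a_F = 0, rearrange to (I - Q) a = r where r[i] = P(i -> A):
  [1, 0, -2/5, -1/5] . (a_B, a_C, a_D, a_E) = 1/3
  [-2/15, 8/15, -1/15, -2/15] . (a_B, a_C, a_D, a_E) = 1/15
  [-4/15, -2/15, 4/5, -1/15] . (a_B, a_C, a_D, a_E) = 2/15
  [-1/15, -1/5, -1/3, 13/15] . (a_B, a_C, a_D, a_E) = 2/15

Solving yields:
  a_B = 7889/12459
  a_C = 5872/12459
  a_D = 2069/4153
  a_E = 6266/12459

Starting state is E, so the absorption probability is a_E = 6266/12459.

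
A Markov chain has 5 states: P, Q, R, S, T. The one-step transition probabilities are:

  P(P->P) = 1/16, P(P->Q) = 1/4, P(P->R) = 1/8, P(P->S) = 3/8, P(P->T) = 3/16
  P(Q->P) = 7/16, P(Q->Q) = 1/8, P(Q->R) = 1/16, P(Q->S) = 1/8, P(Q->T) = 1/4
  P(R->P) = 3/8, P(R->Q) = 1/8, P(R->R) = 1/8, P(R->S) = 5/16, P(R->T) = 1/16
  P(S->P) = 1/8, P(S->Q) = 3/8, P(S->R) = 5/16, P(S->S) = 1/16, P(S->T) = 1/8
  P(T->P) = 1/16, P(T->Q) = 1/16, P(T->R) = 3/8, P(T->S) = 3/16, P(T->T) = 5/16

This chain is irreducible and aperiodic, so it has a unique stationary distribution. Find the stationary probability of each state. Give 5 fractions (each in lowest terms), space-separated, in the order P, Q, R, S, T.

The stationary distribution satisfies pi = pi * P, i.e.:
  pi_P = 1/16*pi_P + 7/16*pi_Q + 3/8*pi_R + 1/8*pi_S + 1/16*pi_T
  pi_Q = 1/4*pi_P + 1/8*pi_Q + 1/8*pi_R + 3/8*pi_S + 1/16*pi_T
  pi_R = 1/8*pi_P + 1/16*pi_Q + 1/8*pi_R + 5/16*pi_S + 3/8*pi_T
  pi_S = 3/8*pi_P + 1/8*pi_Q + 5/16*pi_R + 1/16*pi_S + 3/16*pi_T
  pi_T = 3/16*pi_P + 1/4*pi_Q + 1/16*pi_R + 1/8*pi_S + 5/16*pi_T
with normalization: pi_P + pi_Q + pi_R + pi_S + pi_T = 1.

Using the first 4 balance equations plus normalization, the linear system A*pi = b is:
  [-15/16, 7/16, 3/8, 1/8, 1/16] . pi = 0
  [1/4, -7/8, 1/8, 3/8, 1/16] . pi = 0
  [1/8, 1/16, -7/8, 5/16, 3/8] . pi = 0
  [3/8, 1/8, 5/16, -15/16, 3/16] . pi = 0
  [1, 1, 1, 1, 1] . pi = 1

Solving yields:
  pi_P = 18895/89804
  pi_Q = 17337/89804
  pi_R = 17871/89804
  pi_S = 19139/89804
  pi_T = 637/3454

Verification (pi * P):
  18895/89804*1/16 + 17337/89804*7/16 + 17871/89804*3/8 + 19139/89804*1/8 + 637/3454*1/16 = 18895/89804 = pi_P  (ok)
  18895/89804*1/4 + 17337/89804*1/8 + 17871/89804*1/8 + 19139/89804*3/8 + 637/3454*1/16 = 17337/89804 = pi_Q  (ok)
  18895/89804*1/8 + 17337/89804*1/16 + 17871/89804*1/8 + 19139/89804*5/16 + 637/3454*3/8 = 17871/89804 = pi_R  (ok)
  18895/89804*3/8 + 17337/89804*1/8 + 17871/89804*5/16 + 19139/89804*1/16 + 637/3454*3/16 = 19139/89804 = pi_S  (ok)
  18895/89804*3/16 + 17337/89804*1/4 + 17871/89804*1/16 + 19139/89804*1/8 + 637/3454*5/16 = 637/3454 = pi_T  (ok)

Answer: 18895/89804 17337/89804 17871/89804 19139/89804 637/3454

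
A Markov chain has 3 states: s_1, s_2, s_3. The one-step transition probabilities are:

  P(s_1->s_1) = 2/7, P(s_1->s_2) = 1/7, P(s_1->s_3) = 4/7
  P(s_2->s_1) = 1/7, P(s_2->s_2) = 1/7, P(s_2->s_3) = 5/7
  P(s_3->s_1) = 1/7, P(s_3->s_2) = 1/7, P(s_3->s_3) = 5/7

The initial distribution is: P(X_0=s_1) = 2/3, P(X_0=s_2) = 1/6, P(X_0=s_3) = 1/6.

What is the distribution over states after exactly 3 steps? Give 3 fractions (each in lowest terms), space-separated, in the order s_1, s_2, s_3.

Propagating the distribution step by step (d_{t+1} = d_t * P):
d_0 = (s_1=2/3, s_2=1/6, s_3=1/6)
  d_1[s_1] = 2/3*2/7 + 1/6*1/7 + 1/6*1/7 = 5/21
  d_1[s_2] = 2/3*1/7 + 1/6*1/7 + 1/6*1/7 = 1/7
  d_1[s_3] = 2/3*4/7 + 1/6*5/7 + 1/6*5/7 = 13/21
d_1 = (s_1=5/21, s_2=1/7, s_3=13/21)
  d_2[s_1] = 5/21*2/7 + 1/7*1/7 + 13/21*1/7 = 26/147
  d_2[s_2] = 5/21*1/7 + 1/7*1/7 + 13/21*1/7 = 1/7
  d_2[s_3] = 5/21*4/7 + 1/7*5/7 + 13/21*5/7 = 100/147
d_2 = (s_1=26/147, s_2=1/7, s_3=100/147)
  d_3[s_1] = 26/147*2/7 + 1/7*1/7 + 100/147*1/7 = 173/1029
  d_3[s_2] = 26/147*1/7 + 1/7*1/7 + 100/147*1/7 = 1/7
  d_3[s_3] = 26/147*4/7 + 1/7*5/7 + 100/147*5/7 = 709/1029
d_3 = (s_1=173/1029, s_2=1/7, s_3=709/1029)

Answer: 173/1029 1/7 709/1029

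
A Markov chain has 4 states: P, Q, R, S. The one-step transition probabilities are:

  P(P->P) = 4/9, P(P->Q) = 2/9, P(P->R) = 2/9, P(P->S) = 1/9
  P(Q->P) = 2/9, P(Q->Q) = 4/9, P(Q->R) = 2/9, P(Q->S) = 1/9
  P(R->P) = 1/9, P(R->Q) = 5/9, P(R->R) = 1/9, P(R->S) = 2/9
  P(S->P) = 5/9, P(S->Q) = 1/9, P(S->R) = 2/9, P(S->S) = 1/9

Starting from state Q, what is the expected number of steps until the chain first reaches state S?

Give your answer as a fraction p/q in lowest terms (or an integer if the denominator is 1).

Let h_i = expected steps to first reach S from state i.
Boundary: h_S = 0.
First-step equations for the other states:
  h_P = 1 + 4/9*h_P + 2/9*h_Q + 2/9*h_R + 1/9*h_S
  h_Q = 1 + 2/9*h_P + 4/9*h_Q + 2/9*h_R + 1/9*h_S
  h_R = 1 + 1/9*h_P + 5/9*h_Q + 1/9*h_R + 2/9*h_S

Substituting h_S = 0 and rearranging gives the linear system (I - Q) h = 1:
  [5/9, -2/9, -2/9] . (h_P, h_Q, h_R) = 1
  [-2/9, 5/9, -2/9] . (h_P, h_Q, h_R) = 1
  [-1/9, -5/9, 8/9] . (h_P, h_Q, h_R) = 1

Solving yields:
  h_P = 15/2
  h_Q = 15/2
  h_R = 27/4

Starting state is Q, so the expected hitting time is h_Q = 15/2.

Answer: 15/2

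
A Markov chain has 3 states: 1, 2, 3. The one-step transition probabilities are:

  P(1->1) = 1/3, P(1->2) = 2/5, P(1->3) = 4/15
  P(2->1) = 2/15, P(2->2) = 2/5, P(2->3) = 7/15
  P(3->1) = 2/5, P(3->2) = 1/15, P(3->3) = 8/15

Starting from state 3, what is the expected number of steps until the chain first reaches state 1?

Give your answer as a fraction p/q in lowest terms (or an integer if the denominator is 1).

Let h_i = expected steps to first reach 1 from state i.
Boundary: h_1 = 0.
First-step equations for the other states:
  h_2 = 1 + 2/15*h_1 + 2/5*h_2 + 7/15*h_3
  h_3 = 1 + 2/5*h_1 + 1/15*h_2 + 8/15*h_3

Substituting h_1 = 0 and rearranging gives the linear system (I - Q) h = 1:
  [3/5, -7/15] . (h_2, h_3) = 1
  [-1/15, 7/15] . (h_2, h_3) = 1

Solving yields:
  h_2 = 15/4
  h_3 = 75/28

Starting state is 3, so the expected hitting time is h_3 = 75/28.

Answer: 75/28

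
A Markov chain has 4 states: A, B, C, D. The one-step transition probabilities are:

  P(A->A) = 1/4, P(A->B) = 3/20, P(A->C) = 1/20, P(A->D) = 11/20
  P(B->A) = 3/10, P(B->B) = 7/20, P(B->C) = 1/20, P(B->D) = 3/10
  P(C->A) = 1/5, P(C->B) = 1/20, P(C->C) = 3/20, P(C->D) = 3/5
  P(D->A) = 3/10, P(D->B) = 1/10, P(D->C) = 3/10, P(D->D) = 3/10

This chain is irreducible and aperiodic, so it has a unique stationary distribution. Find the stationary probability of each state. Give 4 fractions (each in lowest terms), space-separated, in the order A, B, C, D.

Answer: 94/349 244/1745 60/349 731/1745

Derivation:
The stationary distribution satisfies pi = pi * P, i.e.:
  pi_A = 1/4*pi_A + 3/10*pi_B + 1/5*pi_C + 3/10*pi_D
  pi_B = 3/20*pi_A + 7/20*pi_B + 1/20*pi_C + 1/10*pi_D
  pi_C = 1/20*pi_A + 1/20*pi_B + 3/20*pi_C + 3/10*pi_D
  pi_D = 11/20*pi_A + 3/10*pi_B + 3/5*pi_C + 3/10*pi_D
with normalization: pi_A + pi_B + pi_C + pi_D = 1.

Using the first 3 balance equations plus normalization, the linear system A*pi = b is:
  [-3/4, 3/10, 1/5, 3/10] . pi = 0
  [3/20, -13/20, 1/20, 1/10] . pi = 0
  [1/20, 1/20, -17/20, 3/10] . pi = 0
  [1, 1, 1, 1] . pi = 1

Solving yields:
  pi_A = 94/349
  pi_B = 244/1745
  pi_C = 60/349
  pi_D = 731/1745

Verification (pi * P):
  94/349*1/4 + 244/1745*3/10 + 60/349*1/5 + 731/1745*3/10 = 94/349 = pi_A  (ok)
  94/349*3/20 + 244/1745*7/20 + 60/349*1/20 + 731/1745*1/10 = 244/1745 = pi_B  (ok)
  94/349*1/20 + 244/1745*1/20 + 60/349*3/20 + 731/1745*3/10 = 60/349 = pi_C  (ok)
  94/349*11/20 + 244/1745*3/10 + 60/349*3/5 + 731/1745*3/10 = 731/1745 = pi_D  (ok)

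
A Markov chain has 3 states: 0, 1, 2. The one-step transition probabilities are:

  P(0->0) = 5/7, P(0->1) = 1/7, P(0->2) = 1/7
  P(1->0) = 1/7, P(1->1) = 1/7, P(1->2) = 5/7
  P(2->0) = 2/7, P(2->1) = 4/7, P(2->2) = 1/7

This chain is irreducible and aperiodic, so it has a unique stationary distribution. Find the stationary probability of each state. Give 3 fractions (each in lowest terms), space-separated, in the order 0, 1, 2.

The stationary distribution satisfies pi = pi * P, i.e.:
  pi_0 = 5/7*pi_0 + 1/7*pi_1 + 2/7*pi_2
  pi_1 = 1/7*pi_0 + 1/7*pi_1 + 4/7*pi_2
  pi_2 = 1/7*pi_0 + 5/7*pi_1 + 1/7*pi_2
with normalization: pi_0 + pi_1 + pi_2 = 1.

Using the first 2 balance equations plus normalization, the linear system A*pi = b is:
  [-2/7, 1/7, 2/7] . pi = 0
  [1/7, -6/7, 4/7] . pi = 0
  [1, 1, 1] . pi = 1

Solving yields:
  pi_0 = 16/37
  pi_1 = 10/37
  pi_2 = 11/37

Verification (pi * P):
  16/37*5/7 + 10/37*1/7 + 11/37*2/7 = 16/37 = pi_0  (ok)
  16/37*1/7 + 10/37*1/7 + 11/37*4/7 = 10/37 = pi_1  (ok)
  16/37*1/7 + 10/37*5/7 + 11/37*1/7 = 11/37 = pi_2  (ok)

Answer: 16/37 10/37 11/37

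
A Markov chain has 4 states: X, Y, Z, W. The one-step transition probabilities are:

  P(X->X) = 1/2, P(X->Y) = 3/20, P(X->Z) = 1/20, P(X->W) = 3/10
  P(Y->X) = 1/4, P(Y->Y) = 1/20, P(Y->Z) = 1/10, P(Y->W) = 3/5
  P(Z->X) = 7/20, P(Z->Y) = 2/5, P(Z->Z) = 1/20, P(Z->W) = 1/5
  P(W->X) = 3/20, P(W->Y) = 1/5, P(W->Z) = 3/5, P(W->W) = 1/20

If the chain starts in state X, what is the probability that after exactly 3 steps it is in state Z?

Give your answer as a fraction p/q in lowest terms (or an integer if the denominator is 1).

Answer: 1631/8000

Derivation:
Computing P^3 by repeated multiplication:
P^1 =
  X: [1/2, 3/20, 1/20, 3/10]
  Y: [1/4, 1/20, 1/10, 3/5]
  Z: [7/20, 2/5, 1/20, 1/5]
  W: [3/20, 1/5, 3/5, 1/20]
P^2 =
  X: [7/20, 13/80, 89/400, 53/200]
  Y: [21/80, 1/5, 153/400, 31/200]
  Z: [129/400, 53/400, 9/50, 73/200]
  W: [137/400, 113/400, 7/80, 23/80]
P^3 =
  X: [1333/4000, 1621/8000, 1631/8000, 1041/4000]
  Y: [2707/8000, 1867/8000, 581/4000, 283/1000]
  Z: [2497/8000, 1/5, 2059/8000, 461/2000]
  W: [101/320, 79/500, 889/4000, 2433/8000]

(P^3)[X -> Z] = 1631/8000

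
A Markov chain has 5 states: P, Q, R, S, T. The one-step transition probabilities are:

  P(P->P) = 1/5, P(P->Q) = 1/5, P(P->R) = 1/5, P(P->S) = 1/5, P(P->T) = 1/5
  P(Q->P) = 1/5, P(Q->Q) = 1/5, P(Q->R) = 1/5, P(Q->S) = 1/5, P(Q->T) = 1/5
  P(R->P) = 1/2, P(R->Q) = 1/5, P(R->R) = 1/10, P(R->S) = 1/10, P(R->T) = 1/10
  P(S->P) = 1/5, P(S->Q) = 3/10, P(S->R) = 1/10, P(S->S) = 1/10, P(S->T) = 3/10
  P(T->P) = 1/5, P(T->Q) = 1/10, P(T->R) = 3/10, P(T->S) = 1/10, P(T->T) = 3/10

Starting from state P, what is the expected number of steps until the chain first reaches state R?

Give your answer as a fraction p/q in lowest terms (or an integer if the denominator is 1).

Answer: 125/26

Derivation:
Let h_i = expected steps to first reach R from state i.
Boundary: h_R = 0.
First-step equations for the other states:
  h_P = 1 + 1/5*h_P + 1/5*h_Q + 1/5*h_R + 1/5*h_S + 1/5*h_T
  h_Q = 1 + 1/5*h_P + 1/5*h_Q + 1/5*h_R + 1/5*h_S + 1/5*h_T
  h_S = 1 + 1/5*h_P + 3/10*h_Q + 1/10*h_R + 1/10*h_S + 3/10*h_T
  h_T = 1 + 1/5*h_P + 1/10*h_Q + 3/10*h_R + 1/10*h_S + 3/10*h_T

Substituting h_R = 0 and rearranging gives the linear system (I - Q) h = 1:
  [4/5, -1/5, -1/5, -1/5] . (h_P, h_Q, h_S, h_T) = 1
  [-1/5, 4/5, -1/5, -1/5] . (h_P, h_Q, h_S, h_T) = 1
  [-1/5, -3/10, 9/10, -3/10] . (h_P, h_Q, h_S, h_T) = 1
  [-1/5, -1/10, -1/10, 7/10] . (h_P, h_Q, h_S, h_T) = 1

Solving yields:
  h_P = 125/26
  h_Q = 125/26
  h_S = 135/26
  h_T = 55/13

Starting state is P, so the expected hitting time is h_P = 125/26.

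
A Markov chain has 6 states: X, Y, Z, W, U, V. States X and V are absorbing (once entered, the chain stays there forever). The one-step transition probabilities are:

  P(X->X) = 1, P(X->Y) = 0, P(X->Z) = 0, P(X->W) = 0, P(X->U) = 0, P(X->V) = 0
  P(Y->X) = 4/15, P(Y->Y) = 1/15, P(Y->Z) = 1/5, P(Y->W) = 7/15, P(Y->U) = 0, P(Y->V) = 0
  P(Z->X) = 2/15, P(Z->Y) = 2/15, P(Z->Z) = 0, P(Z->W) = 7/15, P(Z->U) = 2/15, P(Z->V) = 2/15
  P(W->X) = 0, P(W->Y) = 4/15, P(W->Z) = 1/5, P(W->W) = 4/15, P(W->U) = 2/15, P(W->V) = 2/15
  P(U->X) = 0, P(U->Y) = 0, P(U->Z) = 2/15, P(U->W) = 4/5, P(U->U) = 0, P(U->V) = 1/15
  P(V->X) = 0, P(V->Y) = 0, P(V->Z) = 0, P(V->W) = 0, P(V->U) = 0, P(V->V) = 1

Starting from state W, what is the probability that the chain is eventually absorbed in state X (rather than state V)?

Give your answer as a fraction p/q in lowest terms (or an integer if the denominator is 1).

Let a_i = P(absorbed in X | start in state i).
Boundary conditions: a_X = 1, a_V = 0.
For each transient state i, a_i = sum_j P(i->j) * a_j:
  a_Y = 4/15*a_X + 1/15*a_Y + 1/5*a_Z + 7/15*a_W + 0*a_U + 0*a_V
  a_Z = 2/15*a_X + 2/15*a_Y + 0*a_Z + 7/15*a_W + 2/15*a_U + 2/15*a_V
  a_W = 0*a_X + 4/15*a_Y + 1/5*a_Z + 4/15*a_W + 2/15*a_U + 2/15*a_V
  a_U = 0*a_X + 0*a_Y + 2/15*a_Z + 4/5*a_W + 0*a_U + 1/15*a_V

Substituting a_X = 1 and a_V = 0, rearrange to (I - Q) a = r where r[i] = P(i -> X):
  [14/15, -1/5, -7/15, 0] . (a_Y, a_Z, a_W, a_U) = 4/15
  [-2/15, 1, -7/15, -2/15] . (a_Y, a_Z, a_W, a_U) = 2/15
  [-4/15, -1/5, 11/15, -2/15] . (a_Y, a_Z, a_W, a_U) = 0
  [0, -2/15, -4/5, 1] . (a_Y, a_Z, a_W, a_U) = 0

Solving yields:
  a_Y = 2039/3479
  a_Z = 225/497
  a_W = 1415/3479
  a_U = 1342/3479

Starting state is W, so the absorption probability is a_W = 1415/3479.

Answer: 1415/3479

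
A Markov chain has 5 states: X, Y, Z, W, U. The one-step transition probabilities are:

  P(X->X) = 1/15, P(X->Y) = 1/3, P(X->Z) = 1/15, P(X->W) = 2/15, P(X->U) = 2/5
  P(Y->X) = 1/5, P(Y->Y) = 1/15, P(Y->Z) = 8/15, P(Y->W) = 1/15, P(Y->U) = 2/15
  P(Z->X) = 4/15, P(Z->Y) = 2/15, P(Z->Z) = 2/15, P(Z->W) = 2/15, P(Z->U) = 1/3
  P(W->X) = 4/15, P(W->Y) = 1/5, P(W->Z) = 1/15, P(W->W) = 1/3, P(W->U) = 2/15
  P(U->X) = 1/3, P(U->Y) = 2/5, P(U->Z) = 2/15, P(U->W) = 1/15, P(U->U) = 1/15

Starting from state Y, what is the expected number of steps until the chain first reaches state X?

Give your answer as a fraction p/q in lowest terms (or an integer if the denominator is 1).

Answer: 2003/503

Derivation:
Let h_i = expected steps to first reach X from state i.
Boundary: h_X = 0.
First-step equations for the other states:
  h_Y = 1 + 1/5*h_X + 1/15*h_Y + 8/15*h_Z + 1/15*h_W + 2/15*h_U
  h_Z = 1 + 4/15*h_X + 2/15*h_Y + 2/15*h_Z + 2/15*h_W + 1/3*h_U
  h_W = 1 + 4/15*h_X + 1/5*h_Y + 1/15*h_Z + 1/3*h_W + 2/15*h_U
  h_U = 1 + 1/3*h_X + 2/5*h_Y + 2/15*h_Z + 1/15*h_W + 1/15*h_U

Substituting h_X = 0 and rearranging gives the linear system (I - Q) h = 1:
  [14/15, -8/15, -1/15, -2/15] . (h_Y, h_Z, h_W, h_U) = 1
  [-2/15, 13/15, -2/15, -1/3] . (h_Y, h_Z, h_W, h_U) = 1
  [-1/5, -1/15, 2/3, -2/15] . (h_Y, h_Z, h_W, h_U) = 1
  [-2/5, -2/15, -1/15, 14/15] . (h_Y, h_Z, h_W, h_U) = 1

Solving yields:
  h_Y = 2003/503
  h_Z = 1874/503
  h_W = 1903/503
  h_U = 1801/503

Starting state is Y, so the expected hitting time is h_Y = 2003/503.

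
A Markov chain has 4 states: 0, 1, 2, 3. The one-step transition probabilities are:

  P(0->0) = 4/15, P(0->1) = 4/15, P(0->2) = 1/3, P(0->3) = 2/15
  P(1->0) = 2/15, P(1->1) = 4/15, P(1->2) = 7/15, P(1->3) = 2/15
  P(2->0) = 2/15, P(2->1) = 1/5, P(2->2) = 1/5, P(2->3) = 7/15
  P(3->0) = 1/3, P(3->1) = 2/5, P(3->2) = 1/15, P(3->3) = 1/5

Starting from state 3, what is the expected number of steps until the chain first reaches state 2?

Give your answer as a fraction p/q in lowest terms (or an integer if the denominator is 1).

Let h_i = expected steps to first reach 2 from state i.
Boundary: h_2 = 0.
First-step equations for the other states:
  h_0 = 1 + 4/15*h_0 + 4/15*h_1 + 1/3*h_2 + 2/15*h_3
  h_1 = 1 + 2/15*h_0 + 4/15*h_1 + 7/15*h_2 + 2/15*h_3
  h_3 = 1 + 1/3*h_0 + 2/5*h_1 + 1/15*h_2 + 1/5*h_3

Substituting h_2 = 0 and rearranging gives the linear system (I - Q) h = 1:
  [11/15, -4/15, -2/15] . (h_0, h_1, h_3) = 1
  [-2/15, 11/15, -2/15] . (h_0, h_1, h_3) = 1
  [-1/3, -2/5, 4/5] . (h_0, h_1, h_3) = 1

Solving yields:
  h_0 = 3
  h_1 = 13/5
  h_3 = 19/5

Starting state is 3, so the expected hitting time is h_3 = 19/5.

Answer: 19/5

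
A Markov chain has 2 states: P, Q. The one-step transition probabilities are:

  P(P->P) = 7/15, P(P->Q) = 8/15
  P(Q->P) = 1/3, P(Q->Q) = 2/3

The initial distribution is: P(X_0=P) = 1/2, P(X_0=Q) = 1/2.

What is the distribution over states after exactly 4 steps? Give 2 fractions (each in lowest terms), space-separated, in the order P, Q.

Answer: 6491/16875 10384/16875

Derivation:
Propagating the distribution step by step (d_{t+1} = d_t * P):
d_0 = (P=1/2, Q=1/2)
  d_1[P] = 1/2*7/15 + 1/2*1/3 = 2/5
  d_1[Q] = 1/2*8/15 + 1/2*2/3 = 3/5
d_1 = (P=2/5, Q=3/5)
  d_2[P] = 2/5*7/15 + 3/5*1/3 = 29/75
  d_2[Q] = 2/5*8/15 + 3/5*2/3 = 46/75
d_2 = (P=29/75, Q=46/75)
  d_3[P] = 29/75*7/15 + 46/75*1/3 = 433/1125
  d_3[Q] = 29/75*8/15 + 46/75*2/3 = 692/1125
d_3 = (P=433/1125, Q=692/1125)
  d_4[P] = 433/1125*7/15 + 692/1125*1/3 = 6491/16875
  d_4[Q] = 433/1125*8/15 + 692/1125*2/3 = 10384/16875
d_4 = (P=6491/16875, Q=10384/16875)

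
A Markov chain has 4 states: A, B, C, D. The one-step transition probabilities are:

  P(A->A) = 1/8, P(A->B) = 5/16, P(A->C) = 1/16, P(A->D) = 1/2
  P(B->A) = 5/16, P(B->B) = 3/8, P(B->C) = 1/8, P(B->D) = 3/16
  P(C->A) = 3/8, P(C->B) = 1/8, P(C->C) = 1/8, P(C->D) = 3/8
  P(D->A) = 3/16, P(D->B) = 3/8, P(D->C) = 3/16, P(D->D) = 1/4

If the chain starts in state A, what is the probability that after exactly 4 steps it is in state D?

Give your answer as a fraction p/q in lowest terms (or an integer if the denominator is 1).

Computing P^4 by repeated multiplication:
P^1 =
  A: [1/8, 5/16, 1/16, 1/2]
  B: [5/16, 3/8, 1/8, 3/16]
  C: [3/8, 1/8, 1/8, 3/8]
  D: [3/16, 3/8, 3/16, 1/4]
P^2 =
  A: [59/256, 45/128, 19/128, 69/256]
  B: [61/256, 83/256, 15/128, 41/128]
  C: [13/64, 41/128, 1/8, 45/128]
  D: [33/128, 81/256, 33/256, 19/64]
P^3 =
  A: [1003/4096, 1325/4096, 261/2048, 623/2048]
  B: [963/4096, 1355/4096, 533/4096, 1245/4096]
  C: [61/256, 339/1024, 275/2048, 607/2048]
  D: [963/4096, 669/2048, 261/2048, 1273/4096]
P^4 =
  A: [15501/65536, 21485/65536, 8435/65536, 20115/65536]
  B: [7817/32768, 21481/65536, 4237/32768, 19947/65536]
  C: [7837/32768, 2675/8192, 4215/32768, 313/1024]
  D: [15567/65536, 21525/65536, 4251/32768, 9971/32768]

(P^4)[A -> D] = 20115/65536

Answer: 20115/65536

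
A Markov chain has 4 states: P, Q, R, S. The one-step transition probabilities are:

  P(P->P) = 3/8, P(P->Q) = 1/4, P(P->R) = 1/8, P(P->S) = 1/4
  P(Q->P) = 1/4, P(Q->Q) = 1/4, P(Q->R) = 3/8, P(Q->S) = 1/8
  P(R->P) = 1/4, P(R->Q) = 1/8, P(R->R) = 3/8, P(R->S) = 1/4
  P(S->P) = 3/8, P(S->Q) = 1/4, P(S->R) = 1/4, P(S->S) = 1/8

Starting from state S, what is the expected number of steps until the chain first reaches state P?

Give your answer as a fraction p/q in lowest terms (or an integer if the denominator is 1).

Answer: 152/47

Derivation:
Let h_i = expected steps to first reach P from state i.
Boundary: h_P = 0.
First-step equations for the other states:
  h_Q = 1 + 1/4*h_P + 1/4*h_Q + 3/8*h_R + 1/8*h_S
  h_R = 1 + 1/4*h_P + 1/8*h_Q + 3/8*h_R + 1/4*h_S
  h_S = 1 + 3/8*h_P + 1/4*h_Q + 1/4*h_R + 1/8*h_S

Substituting h_P = 0 and rearranging gives the linear system (I - Q) h = 1:
  [3/4, -3/8, -1/8] . (h_Q, h_R, h_S) = 1
  [-1/8, 5/8, -1/4] . (h_Q, h_R, h_S) = 1
  [-1/4, -1/4, 7/8] . (h_Q, h_R, h_S) = 1

Solving yields:
  h_Q = 520/141
  h_R = 512/141
  h_S = 152/47

Starting state is S, so the expected hitting time is h_S = 152/47.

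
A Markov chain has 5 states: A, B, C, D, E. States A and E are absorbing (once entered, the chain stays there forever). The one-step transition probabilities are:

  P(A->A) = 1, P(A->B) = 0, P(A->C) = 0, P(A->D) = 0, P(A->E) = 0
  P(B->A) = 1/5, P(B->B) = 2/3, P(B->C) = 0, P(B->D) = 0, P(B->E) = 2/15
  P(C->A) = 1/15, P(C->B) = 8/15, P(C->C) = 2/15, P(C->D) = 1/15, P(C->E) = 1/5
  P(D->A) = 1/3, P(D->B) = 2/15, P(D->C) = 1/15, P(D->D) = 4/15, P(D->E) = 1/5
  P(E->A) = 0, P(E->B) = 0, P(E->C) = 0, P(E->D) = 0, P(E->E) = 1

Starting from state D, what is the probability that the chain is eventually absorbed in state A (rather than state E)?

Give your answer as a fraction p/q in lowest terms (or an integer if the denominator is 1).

Answer: 216/355

Derivation:
Let a_i = P(absorbed in A | start in state i).
Boundary conditions: a_A = 1, a_E = 0.
For each transient state i, a_i = sum_j P(i->j) * a_j:
  a_B = 1/5*a_A + 2/3*a_B + 0*a_C + 0*a_D + 2/15*a_E
  a_C = 1/15*a_A + 8/15*a_B + 2/15*a_C + 1/15*a_D + 1/5*a_E
  a_D = 1/3*a_A + 2/15*a_B + 1/15*a_C + 4/15*a_D + 1/5*a_E

Substituting a_A = 1 and a_E = 0, rearrange to (I - Q) a = r where r[i] = P(i -> A):
  [1/3, 0, 0] . (a_B, a_C, a_D) = 1/5
  [-8/15, 13/15, -1/15] . (a_B, a_C, a_D) = 1/15
  [-2/15, -1/15, 11/15] . (a_B, a_C, a_D) = 1/3

Solving yields:
  a_B = 3/5
  a_C = 35/71
  a_D = 216/355

Starting state is D, so the absorption probability is a_D = 216/355.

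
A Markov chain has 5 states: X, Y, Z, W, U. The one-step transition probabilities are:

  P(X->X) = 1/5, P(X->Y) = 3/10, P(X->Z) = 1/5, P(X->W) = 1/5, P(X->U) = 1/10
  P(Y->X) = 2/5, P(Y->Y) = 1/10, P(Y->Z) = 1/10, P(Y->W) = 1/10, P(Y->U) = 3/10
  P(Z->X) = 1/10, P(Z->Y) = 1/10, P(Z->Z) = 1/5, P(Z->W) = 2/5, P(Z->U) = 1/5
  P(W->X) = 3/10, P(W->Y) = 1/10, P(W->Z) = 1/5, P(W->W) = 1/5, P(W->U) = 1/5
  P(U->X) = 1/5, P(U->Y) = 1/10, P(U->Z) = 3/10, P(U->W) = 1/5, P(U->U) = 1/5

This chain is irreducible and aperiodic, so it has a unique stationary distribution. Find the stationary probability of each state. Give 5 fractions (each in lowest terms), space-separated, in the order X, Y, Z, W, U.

The stationary distribution satisfies pi = pi * P, i.e.:
  pi_X = 1/5*pi_X + 2/5*pi_Y + 1/10*pi_Z + 3/10*pi_W + 1/5*pi_U
  pi_Y = 3/10*pi_X + 1/10*pi_Y + 1/10*pi_Z + 1/10*pi_W + 1/10*pi_U
  pi_Z = 1/5*pi_X + 1/10*pi_Y + 1/5*pi_Z + 1/5*pi_W + 3/10*pi_U
  pi_W = 1/5*pi_X + 1/10*pi_Y + 2/5*pi_Z + 1/5*pi_W + 1/5*pi_U
  pi_U = 1/10*pi_X + 3/10*pi_Y + 1/5*pi_Z + 1/5*pi_W + 1/5*pi_U
with normalization: pi_X + pi_Y + pi_Z + pi_W + pi_U = 1.

Using the first 4 balance equations plus normalization, the linear system A*pi = b is:
  [-4/5, 2/5, 1/10, 3/10, 1/5] . pi = 0
  [3/10, -9/10, 1/10, 1/10, 1/10] . pi = 0
  [1/5, 1/10, -4/5, 1/5, 3/10] . pi = 0
  [1/5, 1/10, 2/5, -4/5, 1/5] . pi = 0
  [1, 1, 1, 1, 1] . pi = 1

Solving yields:
  pi_X = 617/2666
  pi_Y = 195/1333
  pi_Z = 2181/10664
  pi_W = 2413/10664
  pi_U = 1021/5332

Verification (pi * P):
  617/2666*1/5 + 195/1333*2/5 + 2181/10664*1/10 + 2413/10664*3/10 + 1021/5332*1/5 = 617/2666 = pi_X  (ok)
  617/2666*3/10 + 195/1333*1/10 + 2181/10664*1/10 + 2413/10664*1/10 + 1021/5332*1/10 = 195/1333 = pi_Y  (ok)
  617/2666*1/5 + 195/1333*1/10 + 2181/10664*1/5 + 2413/10664*1/5 + 1021/5332*3/10 = 2181/10664 = pi_Z  (ok)
  617/2666*1/5 + 195/1333*1/10 + 2181/10664*2/5 + 2413/10664*1/5 + 1021/5332*1/5 = 2413/10664 = pi_W  (ok)
  617/2666*1/10 + 195/1333*3/10 + 2181/10664*1/5 + 2413/10664*1/5 + 1021/5332*1/5 = 1021/5332 = pi_U  (ok)

Answer: 617/2666 195/1333 2181/10664 2413/10664 1021/5332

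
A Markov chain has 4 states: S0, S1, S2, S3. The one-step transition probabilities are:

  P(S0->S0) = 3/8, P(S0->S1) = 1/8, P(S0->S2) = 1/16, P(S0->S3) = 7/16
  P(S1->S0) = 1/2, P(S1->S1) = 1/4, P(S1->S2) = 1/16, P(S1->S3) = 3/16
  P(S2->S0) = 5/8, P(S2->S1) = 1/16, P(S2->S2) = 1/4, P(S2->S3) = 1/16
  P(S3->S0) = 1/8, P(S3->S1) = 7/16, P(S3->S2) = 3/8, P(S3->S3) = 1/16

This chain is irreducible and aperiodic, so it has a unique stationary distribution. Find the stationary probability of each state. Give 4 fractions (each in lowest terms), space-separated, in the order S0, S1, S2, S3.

Answer: 449/1166 125/583 389/2332 545/2332

Derivation:
The stationary distribution satisfies pi = pi * P, i.e.:
  pi_S0 = 3/8*pi_S0 + 1/2*pi_S1 + 5/8*pi_S2 + 1/8*pi_S3
  pi_S1 = 1/8*pi_S0 + 1/4*pi_S1 + 1/16*pi_S2 + 7/16*pi_S3
  pi_S2 = 1/16*pi_S0 + 1/16*pi_S1 + 1/4*pi_S2 + 3/8*pi_S3
  pi_S3 = 7/16*pi_S0 + 3/16*pi_S1 + 1/16*pi_S2 + 1/16*pi_S3
with normalization: pi_S0 + pi_S1 + pi_S2 + pi_S3 = 1.

Using the first 3 balance equations plus normalization, the linear system A*pi = b is:
  [-5/8, 1/2, 5/8, 1/8] . pi = 0
  [1/8, -3/4, 1/16, 7/16] . pi = 0
  [1/16, 1/16, -3/4, 3/8] . pi = 0
  [1, 1, 1, 1] . pi = 1

Solving yields:
  pi_S0 = 449/1166
  pi_S1 = 125/583
  pi_S2 = 389/2332
  pi_S3 = 545/2332

Verification (pi * P):
  449/1166*3/8 + 125/583*1/2 + 389/2332*5/8 + 545/2332*1/8 = 449/1166 = pi_S0  (ok)
  449/1166*1/8 + 125/583*1/4 + 389/2332*1/16 + 545/2332*7/16 = 125/583 = pi_S1  (ok)
  449/1166*1/16 + 125/583*1/16 + 389/2332*1/4 + 545/2332*3/8 = 389/2332 = pi_S2  (ok)
  449/1166*7/16 + 125/583*3/16 + 389/2332*1/16 + 545/2332*1/16 = 545/2332 = pi_S3  (ok)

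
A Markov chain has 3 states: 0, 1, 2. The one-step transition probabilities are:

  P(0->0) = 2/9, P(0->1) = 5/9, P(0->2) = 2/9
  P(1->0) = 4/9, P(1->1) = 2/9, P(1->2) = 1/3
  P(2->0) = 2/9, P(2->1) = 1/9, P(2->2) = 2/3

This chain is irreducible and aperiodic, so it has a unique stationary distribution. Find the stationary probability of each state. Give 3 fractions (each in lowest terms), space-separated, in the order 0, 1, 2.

The stationary distribution satisfies pi = pi * P, i.e.:
  pi_0 = 2/9*pi_0 + 4/9*pi_1 + 2/9*pi_2
  pi_1 = 5/9*pi_0 + 2/9*pi_1 + 1/9*pi_2
  pi_2 = 2/9*pi_0 + 1/3*pi_1 + 2/3*pi_2
with normalization: pi_0 + pi_1 + pi_2 = 1.

Using the first 2 balance equations plus normalization, the linear system A*pi = b is:
  [-7/9, 4/9, 2/9] . pi = 0
  [5/9, -7/9, 1/9] . pi = 0
  [1, 1, 1] . pi = 1

Solving yields:
  pi_0 = 9/32
  pi_1 = 17/64
  pi_2 = 29/64

Verification (pi * P):
  9/32*2/9 + 17/64*4/9 + 29/64*2/9 = 9/32 = pi_0  (ok)
  9/32*5/9 + 17/64*2/9 + 29/64*1/9 = 17/64 = pi_1  (ok)
  9/32*2/9 + 17/64*1/3 + 29/64*2/3 = 29/64 = pi_2  (ok)

Answer: 9/32 17/64 29/64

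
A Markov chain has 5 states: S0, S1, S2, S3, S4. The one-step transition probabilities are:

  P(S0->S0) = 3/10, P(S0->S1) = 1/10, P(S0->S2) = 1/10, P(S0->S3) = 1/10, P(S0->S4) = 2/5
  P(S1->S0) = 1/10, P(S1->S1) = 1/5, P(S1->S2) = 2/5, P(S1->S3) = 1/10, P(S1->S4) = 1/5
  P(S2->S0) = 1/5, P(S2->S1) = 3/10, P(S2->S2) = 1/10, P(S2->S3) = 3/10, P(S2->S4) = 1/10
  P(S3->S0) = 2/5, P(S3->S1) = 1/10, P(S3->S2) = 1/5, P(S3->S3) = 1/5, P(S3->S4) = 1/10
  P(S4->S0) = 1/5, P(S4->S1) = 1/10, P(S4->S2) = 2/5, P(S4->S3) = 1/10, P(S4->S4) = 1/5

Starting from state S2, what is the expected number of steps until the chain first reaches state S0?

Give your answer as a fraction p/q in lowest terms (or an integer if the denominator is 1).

Let h_i = expected steps to first reach S0 from state i.
Boundary: h_S0 = 0.
First-step equations for the other states:
  h_S1 = 1 + 1/10*h_S0 + 1/5*h_S1 + 2/5*h_S2 + 1/10*h_S3 + 1/5*h_S4
  h_S2 = 1 + 1/5*h_S0 + 3/10*h_S1 + 1/10*h_S2 + 3/10*h_S3 + 1/10*h_S4
  h_S3 = 1 + 2/5*h_S0 + 1/10*h_S1 + 1/5*h_S2 + 1/5*h_S3 + 1/10*h_S4
  h_S4 = 1 + 1/5*h_S0 + 1/10*h_S1 + 2/5*h_S2 + 1/10*h_S3 + 1/5*h_S4

Substituting h_S0 = 0 and rearranging gives the linear system (I - Q) h = 1:
  [4/5, -2/5, -1/10, -1/5] . (h_S1, h_S2, h_S3, h_S4) = 1
  [-3/10, 9/10, -3/10, -1/10] . (h_S1, h_S2, h_S3, h_S4) = 1
  [-1/10, -1/5, 4/5, -1/10] . (h_S1, h_S2, h_S3, h_S4) = 1
  [-1/10, -2/5, -1/10, 4/5] . (h_S1, h_S2, h_S3, h_S4) = 1

Solving yields:
  h_S1 = 12100/2367
  h_S2 = 1190/263
  h_S3 = 8510/2367
  h_S4 = 1210/263

Starting state is S2, so the expected hitting time is h_S2 = 1190/263.

Answer: 1190/263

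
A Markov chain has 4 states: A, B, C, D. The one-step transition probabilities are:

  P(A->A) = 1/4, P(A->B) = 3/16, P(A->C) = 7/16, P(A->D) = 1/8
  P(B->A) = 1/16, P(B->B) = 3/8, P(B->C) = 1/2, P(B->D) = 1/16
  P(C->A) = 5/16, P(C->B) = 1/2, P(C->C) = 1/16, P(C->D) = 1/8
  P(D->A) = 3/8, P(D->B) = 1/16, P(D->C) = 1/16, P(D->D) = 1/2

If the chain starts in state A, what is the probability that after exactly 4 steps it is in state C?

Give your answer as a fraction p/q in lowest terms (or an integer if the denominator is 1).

Computing P^4 by repeated multiplication:
P^1 =
  A: [1/4, 3/16, 7/16, 1/8]
  B: [1/16, 3/8, 1/2, 1/16]
  C: [5/16, 1/2, 1/16, 1/8]
  D: [3/8, 1/16, 1/16, 1/2]
P^2 =
  A: [33/128, 11/32, 61/256, 41/256]
  B: [7/32, 13/32, 1/4, 1/8]
  C: [45/256, 73/256, 51/128, 9/64]
  D: [39/128, 5/32, 59/256, 79/256]
P^3 =
  A: [903/4096, 1255/4096, 317/1024, 335/2048]
  B: [105/512, 167/512, 165/512, 75/512]
  C: [979/4096, 1425/4096, 1037/4096, 655/4096]
  D: [1121/4096, 1025/4096, 251/1024, 473/2048]
P^4 =
  A: [15227/65536, 21053/65536, 18299/65536, 10957/65536]
  B: [931/4096, 339/1024, 2311/8192, 1307/8192]
  C: [1807/8192, 10219/32768, 19945/65536, 10697/65536]
  D: [16205/65536, 18491/65536, 17997/65536, 12843/65536]

(P^4)[A -> C] = 18299/65536

Answer: 18299/65536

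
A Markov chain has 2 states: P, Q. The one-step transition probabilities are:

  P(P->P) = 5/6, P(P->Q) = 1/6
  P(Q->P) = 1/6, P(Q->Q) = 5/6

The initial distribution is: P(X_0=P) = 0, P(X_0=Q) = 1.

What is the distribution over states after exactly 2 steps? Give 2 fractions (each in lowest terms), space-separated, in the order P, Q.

Propagating the distribution step by step (d_{t+1} = d_t * P):
d_0 = (P=0, Q=1)
  d_1[P] = 0*5/6 + 1*1/6 = 1/6
  d_1[Q] = 0*1/6 + 1*5/6 = 5/6
d_1 = (P=1/6, Q=5/6)
  d_2[P] = 1/6*5/6 + 5/6*1/6 = 5/18
  d_2[Q] = 1/6*1/6 + 5/6*5/6 = 13/18
d_2 = (P=5/18, Q=13/18)

Answer: 5/18 13/18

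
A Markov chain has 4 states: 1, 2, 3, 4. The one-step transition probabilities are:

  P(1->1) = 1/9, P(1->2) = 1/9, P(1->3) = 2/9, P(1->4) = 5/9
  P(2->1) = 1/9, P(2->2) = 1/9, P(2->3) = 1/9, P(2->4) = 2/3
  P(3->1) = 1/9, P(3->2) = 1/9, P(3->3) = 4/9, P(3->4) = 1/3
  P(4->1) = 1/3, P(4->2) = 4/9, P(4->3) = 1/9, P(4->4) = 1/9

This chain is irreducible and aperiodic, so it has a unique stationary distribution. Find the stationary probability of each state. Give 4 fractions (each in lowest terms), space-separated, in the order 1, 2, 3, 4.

The stationary distribution satisfies pi = pi * P, i.e.:
  pi_1 = 1/9*pi_1 + 1/9*pi_2 + 1/9*pi_3 + 1/3*pi_4
  pi_2 = 1/9*pi_1 + 1/9*pi_2 + 1/9*pi_3 + 4/9*pi_4
  pi_3 = 2/9*pi_1 + 1/9*pi_2 + 4/9*pi_3 + 1/9*pi_4
  pi_4 = 5/9*pi_1 + 2/3*pi_2 + 1/3*pi_3 + 1/9*pi_4
with normalization: pi_1 + pi_2 + pi_3 + pi_4 = 1.

Using the first 3 balance equations plus normalization, the linear system A*pi = b is:
  [-8/9, 1/9, 1/9, 1/3] . pi = 0
  [1/9, -8/9, 1/9, 4/9] . pi = 0
  [2/9, 1/9, -5/9, 1/9] . pi = 0
  [1, 1, 1, 1] . pi = 1

Solving yields:
  pi_1 = 25/129
  pi_2 = 91/387
  pi_3 = 77/387
  pi_4 = 16/43

Verification (pi * P):
  25/129*1/9 + 91/387*1/9 + 77/387*1/9 + 16/43*1/3 = 25/129 = pi_1  (ok)
  25/129*1/9 + 91/387*1/9 + 77/387*1/9 + 16/43*4/9 = 91/387 = pi_2  (ok)
  25/129*2/9 + 91/387*1/9 + 77/387*4/9 + 16/43*1/9 = 77/387 = pi_3  (ok)
  25/129*5/9 + 91/387*2/3 + 77/387*1/3 + 16/43*1/9 = 16/43 = pi_4  (ok)

Answer: 25/129 91/387 77/387 16/43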